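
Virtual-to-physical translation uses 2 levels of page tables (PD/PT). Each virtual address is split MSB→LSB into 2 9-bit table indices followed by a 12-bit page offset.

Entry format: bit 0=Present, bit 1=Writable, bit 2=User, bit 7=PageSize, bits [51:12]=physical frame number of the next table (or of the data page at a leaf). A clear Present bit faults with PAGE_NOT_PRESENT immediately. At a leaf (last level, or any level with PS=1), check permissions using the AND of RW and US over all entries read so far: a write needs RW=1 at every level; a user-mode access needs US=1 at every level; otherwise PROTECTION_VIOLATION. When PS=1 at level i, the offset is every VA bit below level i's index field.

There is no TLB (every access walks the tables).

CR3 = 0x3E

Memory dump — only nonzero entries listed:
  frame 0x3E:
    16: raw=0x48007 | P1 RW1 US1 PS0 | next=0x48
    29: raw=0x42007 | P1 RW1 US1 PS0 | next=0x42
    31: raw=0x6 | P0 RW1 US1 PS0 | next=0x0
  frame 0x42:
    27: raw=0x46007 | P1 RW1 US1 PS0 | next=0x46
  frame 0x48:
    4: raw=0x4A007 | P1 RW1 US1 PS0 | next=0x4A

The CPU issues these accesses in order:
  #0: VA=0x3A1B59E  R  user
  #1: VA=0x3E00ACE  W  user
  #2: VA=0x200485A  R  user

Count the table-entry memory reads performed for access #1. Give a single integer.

Walk each access:
#0 VA=0x3A1B59E (r,user):
  [0] read 0x3E idx=29: raw=0x42007 flags P=1 W=1 U=1 S=0
  [1] read 0x42 idx=27: raw=0x46007 flags P=1 W=1 U=1 S=0
  ✓ 0x4659E  — 2 lookups
#1 VA=0x3E00ACE (w,user):
  [0] read 0x3E idx=31: raw=0x6 flags P=0 W=1 U=1 S=0
  → PAGE_NOT_PRESENT  (1 entries read)
#2 VA=0x200485A (r,user):
  [0] read 0x3E idx=16: raw=0x48007 flags P=1 W=1 U=1 S=0
  [1] read 0x48 idx=4: raw=0x4A007 flags P=1 W=1 U=1 S=0
  ✓ 0x4A85A  — 2 lookups

Entries read for #1: 1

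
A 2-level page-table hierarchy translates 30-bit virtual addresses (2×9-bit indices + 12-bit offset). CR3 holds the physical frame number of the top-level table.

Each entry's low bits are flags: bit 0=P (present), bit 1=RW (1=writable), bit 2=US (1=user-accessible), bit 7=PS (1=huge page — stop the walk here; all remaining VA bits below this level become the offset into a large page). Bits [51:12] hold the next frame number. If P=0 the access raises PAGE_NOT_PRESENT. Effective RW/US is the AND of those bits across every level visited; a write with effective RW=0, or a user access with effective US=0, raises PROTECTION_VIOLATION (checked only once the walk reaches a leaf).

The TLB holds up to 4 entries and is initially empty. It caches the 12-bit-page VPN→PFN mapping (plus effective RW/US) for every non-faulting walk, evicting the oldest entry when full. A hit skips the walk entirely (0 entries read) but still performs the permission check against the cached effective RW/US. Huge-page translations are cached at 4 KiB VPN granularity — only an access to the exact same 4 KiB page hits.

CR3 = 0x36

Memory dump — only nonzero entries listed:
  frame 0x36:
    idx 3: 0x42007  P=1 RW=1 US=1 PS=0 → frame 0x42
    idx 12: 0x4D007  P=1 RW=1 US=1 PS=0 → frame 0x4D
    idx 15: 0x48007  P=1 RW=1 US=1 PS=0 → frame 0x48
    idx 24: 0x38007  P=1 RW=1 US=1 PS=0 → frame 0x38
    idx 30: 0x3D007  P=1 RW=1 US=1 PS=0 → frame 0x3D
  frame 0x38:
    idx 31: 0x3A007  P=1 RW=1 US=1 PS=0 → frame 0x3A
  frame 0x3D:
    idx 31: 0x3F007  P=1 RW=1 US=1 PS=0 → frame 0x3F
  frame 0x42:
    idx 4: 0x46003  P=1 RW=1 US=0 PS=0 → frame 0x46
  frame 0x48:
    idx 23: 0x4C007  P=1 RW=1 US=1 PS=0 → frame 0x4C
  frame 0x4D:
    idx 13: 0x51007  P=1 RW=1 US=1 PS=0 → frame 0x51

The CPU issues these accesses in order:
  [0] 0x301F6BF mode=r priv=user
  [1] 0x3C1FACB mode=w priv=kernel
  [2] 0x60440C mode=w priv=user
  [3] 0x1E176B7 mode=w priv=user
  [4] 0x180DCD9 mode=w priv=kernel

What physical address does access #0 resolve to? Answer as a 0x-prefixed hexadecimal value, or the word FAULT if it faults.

Trace:
#0 VA=0x301F6BF (r,user):
  lvl0: tbl 0x36, slot 24 ⇒ 0x38007 (P1/RW1/US1/PS0)
  lvl1: tbl 0x38, slot 31 ⇒ 0x3A007 (P1/RW1/US1/PS0)
  ⇒ phys 0x3A6BF  [2 reads]
#1 VA=0x3C1FACB (w,kernel):
  lvl0: tbl 0x36, slot 30 ⇒ 0x3D007 (P1/RW1/US1/PS0)
  lvl1: tbl 0x3D, slot 31 ⇒ 0x3F007 (P1/RW1/US1/PS0)
  ⇒ phys 0x3FACB  [2 reads]
#2 VA=0x60440C (w,user):
  lvl0: tbl 0x36, slot 3 ⇒ 0x42007 (P1/RW1/US1/PS0)
  lvl1: tbl 0x42, slot 4 ⇒ 0x46003 (P1/RW1/US0/PS0)
  ✗ PROTECTION_VIOLATION  [2 reads]
#3 VA=0x1E176B7 (w,user):
  lvl0: tbl 0x36, slot 15 ⇒ 0x48007 (P1/RW1/US1/PS0)
  lvl1: tbl 0x48, slot 23 ⇒ 0x4C007 (P1/RW1/US1/PS0)
  ⇒ phys 0x4C6B7  [2 reads]
#4 VA=0x180DCD9 (w,kernel):
  lvl0: tbl 0x36, slot 12 ⇒ 0x4D007 (P1/RW1/US1/PS0)
  lvl1: tbl 0x4D, slot 13 ⇒ 0x51007 (P1/RW1/US1/PS0)
  ⇒ phys 0x51CD9  [2 reads]

Access #0 PA: 0x3A6BF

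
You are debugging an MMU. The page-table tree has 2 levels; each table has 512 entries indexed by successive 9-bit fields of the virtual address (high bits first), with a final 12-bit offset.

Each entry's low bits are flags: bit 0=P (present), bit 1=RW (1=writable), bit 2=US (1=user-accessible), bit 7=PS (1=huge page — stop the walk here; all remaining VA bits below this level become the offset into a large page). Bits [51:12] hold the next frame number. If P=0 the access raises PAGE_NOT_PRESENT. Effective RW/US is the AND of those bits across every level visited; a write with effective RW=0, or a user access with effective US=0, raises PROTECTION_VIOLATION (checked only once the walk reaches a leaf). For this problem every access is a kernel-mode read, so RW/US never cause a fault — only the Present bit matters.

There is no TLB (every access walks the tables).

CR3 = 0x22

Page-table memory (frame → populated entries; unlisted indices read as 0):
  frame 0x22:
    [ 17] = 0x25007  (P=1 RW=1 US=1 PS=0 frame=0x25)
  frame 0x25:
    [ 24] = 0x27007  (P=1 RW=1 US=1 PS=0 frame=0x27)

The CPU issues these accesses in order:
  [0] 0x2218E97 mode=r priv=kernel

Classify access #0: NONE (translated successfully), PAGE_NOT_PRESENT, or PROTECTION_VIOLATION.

Per-access translation:
#0 VA=0x2218E97 (r,kernel):
  L0 @0x22[17] → 0x25007  P=1,RW=1,US=1,PS=0
  L1 @0x25[24] → 0x27007  P=1,RW=1,US=1,PS=0
  → PA=0x27E97  (2 entries read)

Access #0 fault: NONE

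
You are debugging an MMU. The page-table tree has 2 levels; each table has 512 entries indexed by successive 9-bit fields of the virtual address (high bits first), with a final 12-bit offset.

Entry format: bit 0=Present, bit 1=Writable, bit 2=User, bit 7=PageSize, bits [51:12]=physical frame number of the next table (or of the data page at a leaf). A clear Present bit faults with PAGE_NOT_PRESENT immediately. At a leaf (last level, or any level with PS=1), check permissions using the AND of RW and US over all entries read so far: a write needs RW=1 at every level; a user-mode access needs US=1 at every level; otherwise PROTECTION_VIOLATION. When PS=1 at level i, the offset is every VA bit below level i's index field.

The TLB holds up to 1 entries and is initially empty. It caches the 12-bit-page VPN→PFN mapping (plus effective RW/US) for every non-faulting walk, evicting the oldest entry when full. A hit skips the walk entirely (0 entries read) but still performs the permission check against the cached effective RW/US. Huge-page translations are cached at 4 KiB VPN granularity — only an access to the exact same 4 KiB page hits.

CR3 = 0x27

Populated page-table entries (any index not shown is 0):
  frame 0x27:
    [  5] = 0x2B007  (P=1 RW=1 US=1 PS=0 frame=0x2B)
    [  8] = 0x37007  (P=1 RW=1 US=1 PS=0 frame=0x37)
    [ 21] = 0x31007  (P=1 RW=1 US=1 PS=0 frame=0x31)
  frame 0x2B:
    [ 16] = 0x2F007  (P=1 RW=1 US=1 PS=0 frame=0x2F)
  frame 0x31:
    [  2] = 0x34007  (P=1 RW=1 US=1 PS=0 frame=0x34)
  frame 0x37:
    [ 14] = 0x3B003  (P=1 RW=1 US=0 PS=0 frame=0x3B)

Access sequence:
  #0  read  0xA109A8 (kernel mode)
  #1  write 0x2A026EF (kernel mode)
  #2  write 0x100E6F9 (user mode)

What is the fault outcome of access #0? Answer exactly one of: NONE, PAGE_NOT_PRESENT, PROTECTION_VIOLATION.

Per-access translation:
#0 VA=0xA109A8 (r,kernel):
  lvl0: tbl 0x27, slot 5 ⇒ 0x2B007 (P1/RW1/US1/PS0)
  lvl1: tbl 0x2B, slot 16 ⇒ 0x2F007 (P1/RW1/US1/PS0)
  ⇒ phys 0x2F9A8  [2 reads]
#1 VA=0x2A026EF (w,kernel):
  lvl0: tbl 0x27, slot 21 ⇒ 0x31007 (P1/RW1/US1/PS0)
  lvl1: tbl 0x31, slot 2 ⇒ 0x34007 (P1/RW1/US1/PS0)
  ⇒ phys 0x346EF  [2 reads]
#2 VA=0x100E6F9 (w,user):
  lvl0: tbl 0x27, slot 8 ⇒ 0x37007 (P1/RW1/US1/PS0)
  lvl1: tbl 0x37, slot 14 ⇒ 0x3B003 (P1/RW1/US0/PS0)
  ✗ PROTECTION_VIOLATION  [2 reads]

Access #0 fault: NONE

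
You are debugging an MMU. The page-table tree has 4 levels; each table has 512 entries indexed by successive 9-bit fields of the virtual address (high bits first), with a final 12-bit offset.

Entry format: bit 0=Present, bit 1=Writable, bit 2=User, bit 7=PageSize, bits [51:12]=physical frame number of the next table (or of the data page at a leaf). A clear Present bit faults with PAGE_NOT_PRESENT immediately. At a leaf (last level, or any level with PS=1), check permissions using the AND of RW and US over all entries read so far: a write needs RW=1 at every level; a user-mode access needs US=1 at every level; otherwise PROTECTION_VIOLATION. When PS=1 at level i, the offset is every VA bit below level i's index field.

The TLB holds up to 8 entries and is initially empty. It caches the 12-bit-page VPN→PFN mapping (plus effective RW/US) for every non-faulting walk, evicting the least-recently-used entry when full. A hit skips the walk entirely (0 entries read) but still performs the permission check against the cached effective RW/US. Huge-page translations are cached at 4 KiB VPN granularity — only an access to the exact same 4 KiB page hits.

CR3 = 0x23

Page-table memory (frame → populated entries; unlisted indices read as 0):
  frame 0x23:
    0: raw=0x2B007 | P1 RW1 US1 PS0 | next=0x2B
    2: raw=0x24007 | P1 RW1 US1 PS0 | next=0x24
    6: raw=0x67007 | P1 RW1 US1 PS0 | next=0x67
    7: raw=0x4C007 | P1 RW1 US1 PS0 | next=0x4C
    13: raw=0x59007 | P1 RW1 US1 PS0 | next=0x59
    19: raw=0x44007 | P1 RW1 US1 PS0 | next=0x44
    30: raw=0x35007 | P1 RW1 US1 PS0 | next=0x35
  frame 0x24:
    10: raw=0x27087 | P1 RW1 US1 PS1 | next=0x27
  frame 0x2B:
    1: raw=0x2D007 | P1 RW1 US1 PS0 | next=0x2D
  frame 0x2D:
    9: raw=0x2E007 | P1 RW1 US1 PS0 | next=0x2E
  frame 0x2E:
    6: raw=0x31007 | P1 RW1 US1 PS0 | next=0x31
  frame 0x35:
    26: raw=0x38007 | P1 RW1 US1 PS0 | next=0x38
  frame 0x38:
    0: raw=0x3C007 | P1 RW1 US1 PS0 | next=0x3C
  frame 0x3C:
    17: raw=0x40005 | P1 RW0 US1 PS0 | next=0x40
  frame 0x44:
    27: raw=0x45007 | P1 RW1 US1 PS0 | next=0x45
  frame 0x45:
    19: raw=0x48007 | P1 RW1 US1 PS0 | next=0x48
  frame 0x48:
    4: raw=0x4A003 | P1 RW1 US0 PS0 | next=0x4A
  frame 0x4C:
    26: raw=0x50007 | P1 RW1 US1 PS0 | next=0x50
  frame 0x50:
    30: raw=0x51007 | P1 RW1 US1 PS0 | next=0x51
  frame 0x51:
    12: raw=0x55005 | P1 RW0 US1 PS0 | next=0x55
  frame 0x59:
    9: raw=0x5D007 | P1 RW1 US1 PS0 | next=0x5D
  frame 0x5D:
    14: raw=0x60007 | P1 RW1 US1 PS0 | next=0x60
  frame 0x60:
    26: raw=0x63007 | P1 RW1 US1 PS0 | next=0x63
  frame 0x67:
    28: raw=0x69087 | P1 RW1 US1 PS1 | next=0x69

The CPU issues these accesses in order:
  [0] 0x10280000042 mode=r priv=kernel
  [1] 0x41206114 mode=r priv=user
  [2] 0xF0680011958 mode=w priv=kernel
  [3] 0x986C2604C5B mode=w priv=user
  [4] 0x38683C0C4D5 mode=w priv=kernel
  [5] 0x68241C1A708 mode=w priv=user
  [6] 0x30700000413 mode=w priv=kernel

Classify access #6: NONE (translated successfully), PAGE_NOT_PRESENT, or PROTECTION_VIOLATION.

Walk each access:
#0 VA=0x10280000042 (r,kernel):
  L0: frame=0x23 idx=2 entry=0x24007 [P=1 RW=1 US=1 PS=0]
  L1: frame=0x24 idx=10 entry=0x27087 [P=1 RW=1 US=1 PS=1]
  ✓ 0x27042 (huge @L1)  — 2 lookups
#1 VA=0x41206114 (r,user):
  L0: frame=0x23 idx=0 entry=0x2B007 [P=1 RW=1 US=1 PS=0]
  L1: frame=0x2B idx=1 entry=0x2D007 [P=1 RW=1 US=1 PS=0]
  L2: frame=0x2D idx=9 entry=0x2E007 [P=1 RW=1 US=1 PS=0]
  L3: frame=0x2E idx=6 entry=0x31007 [P=1 RW=1 US=1 PS=0]
  ✓ 0x31114  — 4 lookups
#2 VA=0xF0680011958 (w,kernel):
  L0: frame=0x23 idx=30 entry=0x35007 [P=1 RW=1 US=1 PS=0]
  L1: frame=0x35 idx=26 entry=0x38007 [P=1 RW=1 US=1 PS=0]
  L2: frame=0x38 idx=0 entry=0x3C007 [P=1 RW=1 US=1 PS=0]
  L3: frame=0x3C idx=17 entry=0x40005 [P=1 RW=0 US=1 PS=0]
  ✗ PROTECTION_VIOLATION  [4 reads]
#3 VA=0x986C2604C5B (w,user):
  L0: frame=0x23 idx=19 entry=0x44007 [P=1 RW=1 US=1 PS=0]
  L1: frame=0x44 idx=27 entry=0x45007 [P=1 RW=1 US=1 PS=0]
  L2: frame=0x45 idx=19 entry=0x48007 [P=1 RW=1 US=1 PS=0]
  L3: frame=0x48 idx=4 entry=0x4A003 [P=1 RW=1 US=0 PS=0]
  ✗ PROTECTION_VIOLATION  [4 reads]
#4 VA=0x38683C0C4D5 (w,kernel):
  L0: frame=0x23 idx=7 entry=0x4C007 [P=1 RW=1 US=1 PS=0]
  L1: frame=0x4C idx=26 entry=0x50007 [P=1 RW=1 US=1 PS=0]
  L2: frame=0x50 idx=30 entry=0x51007 [P=1 RW=1 US=1 PS=0]
  L3: frame=0x51 idx=12 entry=0x55005 [P=1 RW=0 US=1 PS=0]
  ✗ PROTECTION_VIOLATION  [4 reads]
#5 VA=0x68241C1A708 (w,user):
  L0: frame=0x23 idx=13 entry=0x59007 [P=1 RW=1 US=1 PS=0]
  L1: frame=0x59 idx=9 entry=0x5D007 [P=1 RW=1 US=1 PS=0]
  L2: frame=0x5D idx=14 entry=0x60007 [P=1 RW=1 US=1 PS=0]
  L3: frame=0x60 idx=26 entry=0x63007 [P=1 RW=1 US=1 PS=0]
  ✓ 0x63708  — 4 lookups
#6 VA=0x30700000413 (w,kernel):
  L0: frame=0x23 idx=6 entry=0x67007 [P=1 RW=1 US=1 PS=0]
  L1: frame=0x67 idx=28 entry=0x69087 [P=1 RW=1 US=1 PS=1]
  ✓ 0x69413 (huge @L1)  — 2 lookups

Access #6 fault: NONE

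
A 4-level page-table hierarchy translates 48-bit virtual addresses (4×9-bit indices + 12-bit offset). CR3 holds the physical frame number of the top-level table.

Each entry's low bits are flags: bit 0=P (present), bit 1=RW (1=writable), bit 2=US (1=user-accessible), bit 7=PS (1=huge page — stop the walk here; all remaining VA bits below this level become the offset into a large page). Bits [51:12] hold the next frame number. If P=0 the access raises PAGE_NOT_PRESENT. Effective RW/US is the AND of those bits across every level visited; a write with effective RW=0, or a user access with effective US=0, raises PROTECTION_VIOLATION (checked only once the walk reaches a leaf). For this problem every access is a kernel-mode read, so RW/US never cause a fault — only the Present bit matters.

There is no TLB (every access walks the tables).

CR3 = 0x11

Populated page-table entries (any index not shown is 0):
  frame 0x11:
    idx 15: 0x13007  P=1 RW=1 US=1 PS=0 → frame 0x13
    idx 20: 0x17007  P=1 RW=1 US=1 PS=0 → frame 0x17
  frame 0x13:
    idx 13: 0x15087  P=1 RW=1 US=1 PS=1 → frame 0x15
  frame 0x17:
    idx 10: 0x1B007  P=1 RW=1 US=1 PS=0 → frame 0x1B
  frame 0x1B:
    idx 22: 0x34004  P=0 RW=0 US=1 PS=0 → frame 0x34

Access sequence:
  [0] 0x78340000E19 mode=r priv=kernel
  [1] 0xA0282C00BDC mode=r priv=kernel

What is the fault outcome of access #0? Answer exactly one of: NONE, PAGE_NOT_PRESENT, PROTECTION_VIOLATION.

Walk each access:
#0 VA=0x78340000E19 (r,kernel):
  lvl0: tbl 0x11, slot 15 ⇒ 0x13007 (P1/RW1/US1/PS0)
  lvl1: tbl 0x13, slot 13 ⇒ 0x15087 (P1/RW1/US1/PS1)
  → PA=0x15E19 (huge @L1)  (2 entries read)
#1 VA=0xA0282C00BDC (r,kernel):
  lvl0: tbl 0x11, slot 20 ⇒ 0x17007 (P1/RW1/US1/PS0)
  lvl1: tbl 0x17, slot 10 ⇒ 0x1B007 (P1/RW1/US1/PS0)
  lvl2: tbl 0x1B, slot 22 ⇒ 0x34004 (P0/RW0/US1/PS0)
  → PAGE_NOT_PRESENT  (3 entries read)

Access #0 fault: NONE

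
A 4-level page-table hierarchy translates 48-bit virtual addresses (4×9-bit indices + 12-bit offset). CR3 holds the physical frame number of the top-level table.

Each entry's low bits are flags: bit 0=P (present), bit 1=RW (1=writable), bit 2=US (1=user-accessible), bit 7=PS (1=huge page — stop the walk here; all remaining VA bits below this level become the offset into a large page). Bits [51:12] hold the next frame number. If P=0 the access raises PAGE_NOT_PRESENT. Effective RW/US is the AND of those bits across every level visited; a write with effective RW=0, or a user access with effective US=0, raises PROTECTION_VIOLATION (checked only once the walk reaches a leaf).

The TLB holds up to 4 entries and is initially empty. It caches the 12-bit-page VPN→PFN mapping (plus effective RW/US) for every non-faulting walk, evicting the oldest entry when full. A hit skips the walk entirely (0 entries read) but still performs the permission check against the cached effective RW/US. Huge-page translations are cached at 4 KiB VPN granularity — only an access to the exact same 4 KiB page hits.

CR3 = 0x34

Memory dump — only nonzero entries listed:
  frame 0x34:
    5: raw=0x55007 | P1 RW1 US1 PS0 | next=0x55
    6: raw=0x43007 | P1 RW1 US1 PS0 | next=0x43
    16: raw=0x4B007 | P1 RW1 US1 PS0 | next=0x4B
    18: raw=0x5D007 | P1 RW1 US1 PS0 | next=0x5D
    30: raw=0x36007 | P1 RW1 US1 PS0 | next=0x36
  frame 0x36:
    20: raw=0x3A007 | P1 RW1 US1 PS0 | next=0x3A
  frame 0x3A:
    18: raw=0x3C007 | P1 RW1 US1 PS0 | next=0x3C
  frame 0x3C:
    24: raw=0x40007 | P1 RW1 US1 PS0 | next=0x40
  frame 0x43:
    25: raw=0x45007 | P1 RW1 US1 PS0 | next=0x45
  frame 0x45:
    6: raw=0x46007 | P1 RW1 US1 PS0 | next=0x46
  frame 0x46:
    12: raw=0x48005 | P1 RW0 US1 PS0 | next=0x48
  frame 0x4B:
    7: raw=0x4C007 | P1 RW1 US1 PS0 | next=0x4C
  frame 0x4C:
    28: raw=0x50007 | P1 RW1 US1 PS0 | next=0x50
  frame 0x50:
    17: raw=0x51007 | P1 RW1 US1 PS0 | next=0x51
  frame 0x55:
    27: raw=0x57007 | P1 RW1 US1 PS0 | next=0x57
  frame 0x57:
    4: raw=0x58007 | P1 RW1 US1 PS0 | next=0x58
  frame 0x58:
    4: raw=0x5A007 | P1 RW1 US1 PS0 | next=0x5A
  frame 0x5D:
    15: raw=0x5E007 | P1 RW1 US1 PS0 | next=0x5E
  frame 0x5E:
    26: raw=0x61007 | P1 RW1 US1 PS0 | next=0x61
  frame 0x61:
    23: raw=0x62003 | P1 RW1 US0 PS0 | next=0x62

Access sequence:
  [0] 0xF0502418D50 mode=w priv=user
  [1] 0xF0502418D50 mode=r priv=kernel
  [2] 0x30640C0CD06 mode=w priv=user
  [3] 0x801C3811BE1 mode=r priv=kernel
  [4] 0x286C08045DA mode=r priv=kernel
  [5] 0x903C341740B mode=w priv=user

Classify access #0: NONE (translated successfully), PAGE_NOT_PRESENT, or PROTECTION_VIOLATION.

Walk each access:
#0 VA=0xF0502418D50 (w,user):
  L0: frame=0x34 idx=30 entry=0x36007 [P=1 RW=1 US=1 PS=0]
  L1: frame=0x36 idx=20 entry=0x3A007 [P=1 RW=1 US=1 PS=0]
  L2: frame=0x3A idx=18 entry=0x3C007 [P=1 RW=1 US=1 PS=0]
  L3: frame=0x3C idx=24 entry=0x40007 [P=1 RW=1 US=1 PS=0]
  ✓ 0x40D50  — 4 lookups
#1 VA=0xF0502418D50 (r,kernel):
  TLB hit vpn=0xF0502418 → PA=0x40D50
#2 VA=0x30640C0CD06 (w,user):
  L0: frame=0x34 idx=6 entry=0x43007 [P=1 RW=1 US=1 PS=0]
  L1: frame=0x43 idx=25 entry=0x45007 [P=1 RW=1 US=1 PS=0]
  L2: frame=0x45 idx=6 entry=0x46007 [P=1 RW=1 US=1 PS=0]
  L3: frame=0x46 idx=12 entry=0x48005 [P=1 RW=0 US=1 PS=0]
  ✗ PROTECTION_VIOLATION  [4 reads]
#3 VA=0x801C3811BE1 (r,kernel):
  L0: frame=0x34 idx=16 entry=0x4B007 [P=1 RW=1 US=1 PS=0]
  L1: frame=0x4B idx=7 entry=0x4C007 [P=1 RW=1 US=1 PS=0]
  L2: frame=0x4C idx=28 entry=0x50007 [P=1 RW=1 US=1 PS=0]
  L3: frame=0x50 idx=17 entry=0x51007 [P=1 RW=1 US=1 PS=0]
  ✓ 0x51BE1  — 4 lookups
#4 VA=0x286C08045DA (r,kernel):
  L0: frame=0x34 idx=5 entry=0x55007 [P=1 RW=1 US=1 PS=0]
  L1: frame=0x55 idx=27 entry=0x57007 [P=1 RW=1 US=1 PS=0]
  L2: frame=0x57 idx=4 entry=0x58007 [P=1 RW=1 US=1 PS=0]
  L3: frame=0x58 idx=4 entry=0x5A007 [P=1 RW=1 US=1 PS=0]
  ✓ 0x5A5DA  — 4 lookups
#5 VA=0x903C341740B (w,user):
  L0: frame=0x34 idx=18 entry=0x5D007 [P=1 RW=1 US=1 PS=0]
  L1: frame=0x5D idx=15 entry=0x5E007 [P=1 RW=1 US=1 PS=0]
  L2: frame=0x5E idx=26 entry=0x61007 [P=1 RW=1 US=1 PS=0]
  L3: frame=0x61 idx=23 entry=0x62003 [P=1 RW=1 US=0 PS=0]
  ✗ PROTECTION_VIOLATION  [4 reads]

Access #0 fault: NONE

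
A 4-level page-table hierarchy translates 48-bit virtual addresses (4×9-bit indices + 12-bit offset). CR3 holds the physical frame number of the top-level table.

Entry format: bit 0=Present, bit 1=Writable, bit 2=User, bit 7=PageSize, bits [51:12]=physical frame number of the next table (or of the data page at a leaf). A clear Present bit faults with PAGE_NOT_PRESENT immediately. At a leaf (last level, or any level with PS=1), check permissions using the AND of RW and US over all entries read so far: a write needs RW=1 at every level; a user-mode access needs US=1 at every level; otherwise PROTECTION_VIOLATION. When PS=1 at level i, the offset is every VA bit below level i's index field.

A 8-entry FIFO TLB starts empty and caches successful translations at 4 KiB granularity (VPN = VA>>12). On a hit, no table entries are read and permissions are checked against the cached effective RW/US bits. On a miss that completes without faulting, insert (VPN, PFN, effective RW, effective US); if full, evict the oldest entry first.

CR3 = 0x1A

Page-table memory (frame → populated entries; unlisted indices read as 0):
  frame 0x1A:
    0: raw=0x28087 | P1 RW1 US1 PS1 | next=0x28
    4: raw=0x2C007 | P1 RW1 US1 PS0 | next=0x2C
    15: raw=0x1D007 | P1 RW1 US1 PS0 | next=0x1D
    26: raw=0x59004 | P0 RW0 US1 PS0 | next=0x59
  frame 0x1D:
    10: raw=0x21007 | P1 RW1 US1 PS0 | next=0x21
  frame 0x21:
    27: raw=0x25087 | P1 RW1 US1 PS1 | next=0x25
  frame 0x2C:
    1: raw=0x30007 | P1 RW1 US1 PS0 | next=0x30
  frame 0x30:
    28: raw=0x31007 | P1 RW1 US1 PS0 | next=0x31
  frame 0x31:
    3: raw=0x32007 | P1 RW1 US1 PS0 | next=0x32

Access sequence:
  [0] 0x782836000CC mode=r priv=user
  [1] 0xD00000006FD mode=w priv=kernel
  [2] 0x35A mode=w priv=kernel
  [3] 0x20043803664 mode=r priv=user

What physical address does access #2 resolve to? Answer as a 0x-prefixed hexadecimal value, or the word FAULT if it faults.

Walk each access:
#0 VA=0x782836000CC (r,user):
  lvl0: tbl 0x1A, slot 15 ⇒ 0x1D007 (P1/RW1/US1/PS0)
  lvl1: tbl 0x1D, slot 10 ⇒ 0x21007 (P1/RW1/US1/PS0)
  lvl2: tbl 0x21, slot 27 ⇒ 0x25087 (P1/RW1/US1/PS1)
  → PA=0x250CC (huge @L2)  (3 entries read)
#1 VA=0xD00000006FD (w,kernel):
  lvl0: tbl 0x1A, slot 26 ⇒ 0x59004 (P0/RW0/US1/PS0)
  → PAGE_NOT_PRESENT  (1 entries read)
#2 VA=0x35A (w,kernel):
  lvl0: tbl 0x1A, slot 0 ⇒ 0x28087 (P1/RW1/US1/PS1)
  → PA=0x2835A (huge @L0)  (1 entries read)
#3 VA=0x20043803664 (r,user):
  lvl0: tbl 0x1A, slot 4 ⇒ 0x2C007 (P1/RW1/US1/PS0)
  lvl1: tbl 0x2C, slot 1 ⇒ 0x30007 (P1/RW1/US1/PS0)
  lvl2: tbl 0x30, slot 28 ⇒ 0x31007 (P1/RW1/US1/PS0)
  lvl3: tbl 0x31, slot 3 ⇒ 0x32007 (P1/RW1/US1/PS0)
  → PA=0x32664  (4 entries read)

Access #2 PA: 0x2835A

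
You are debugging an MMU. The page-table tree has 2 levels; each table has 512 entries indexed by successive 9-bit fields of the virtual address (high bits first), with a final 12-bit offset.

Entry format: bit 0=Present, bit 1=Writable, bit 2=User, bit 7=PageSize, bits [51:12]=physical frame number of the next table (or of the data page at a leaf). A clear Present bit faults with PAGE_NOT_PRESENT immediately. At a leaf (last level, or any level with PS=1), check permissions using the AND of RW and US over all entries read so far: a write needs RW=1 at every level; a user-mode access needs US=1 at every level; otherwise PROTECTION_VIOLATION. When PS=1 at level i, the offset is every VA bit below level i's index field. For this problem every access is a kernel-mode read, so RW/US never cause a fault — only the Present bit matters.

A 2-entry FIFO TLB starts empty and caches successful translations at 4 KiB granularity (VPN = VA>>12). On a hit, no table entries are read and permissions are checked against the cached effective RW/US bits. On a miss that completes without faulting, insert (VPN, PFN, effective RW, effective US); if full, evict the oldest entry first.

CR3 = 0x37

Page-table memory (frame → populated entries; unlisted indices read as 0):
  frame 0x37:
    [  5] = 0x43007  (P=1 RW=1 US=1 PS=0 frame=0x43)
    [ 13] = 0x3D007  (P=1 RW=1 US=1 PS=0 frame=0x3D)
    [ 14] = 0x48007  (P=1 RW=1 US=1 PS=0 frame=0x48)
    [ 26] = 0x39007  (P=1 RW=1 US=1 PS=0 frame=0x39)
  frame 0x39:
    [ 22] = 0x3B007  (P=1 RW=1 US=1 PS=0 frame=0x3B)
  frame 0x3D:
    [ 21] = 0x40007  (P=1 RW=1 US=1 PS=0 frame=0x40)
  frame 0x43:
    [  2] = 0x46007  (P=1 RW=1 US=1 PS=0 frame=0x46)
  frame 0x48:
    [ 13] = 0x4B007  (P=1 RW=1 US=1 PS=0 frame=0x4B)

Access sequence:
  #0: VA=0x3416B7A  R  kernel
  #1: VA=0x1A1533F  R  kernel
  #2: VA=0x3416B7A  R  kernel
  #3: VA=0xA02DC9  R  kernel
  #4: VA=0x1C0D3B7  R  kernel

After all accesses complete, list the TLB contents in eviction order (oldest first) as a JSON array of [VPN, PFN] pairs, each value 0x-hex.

Trace:
#0 VA=0x3416B7A (r,kernel):
  lvl0: tbl 0x37, slot 26 ⇒ 0x39007 (P1/RW1/US1/PS0)
  lvl1: tbl 0x39, slot 22 ⇒ 0x3B007 (P1/RW1/US1/PS0)
  ⇒ phys 0x3BB7A  [2 reads]
#1 VA=0x1A1533F (r,kernel):
  lvl0: tbl 0x37, slot 13 ⇒ 0x3D007 (P1/RW1/US1/PS0)
  lvl1: tbl 0x3D, slot 21 ⇒ 0x40007 (P1/RW1/US1/PS0)
  ⇒ phys 0x4033F  [2 reads]
#2 VA=0x3416B7A (r,kernel):
  TLB hit vpn=0x3416 → PA=0x3BB7A
#3 VA=0xA02DC9 (r,kernel):
  lvl0: tbl 0x37, slot 5 ⇒ 0x43007 (P1/RW1/US1/PS0)
  lvl1: tbl 0x43, slot 2 ⇒ 0x46007 (P1/RW1/US1/PS0)
  ⇒ phys 0x46DC9  [2 reads]
#4 VA=0x1C0D3B7 (r,kernel):
  lvl0: tbl 0x37, slot 14 ⇒ 0x48007 (P1/RW1/US1/PS0)
  lvl1: tbl 0x48, slot 13 ⇒ 0x4B007 (P1/RW1/US1/PS0)
  ⇒ phys 0x4B3B7  [2 reads]

TLB: [["0xA02", "0x46"], ["0x1C0D", "0x4B"]]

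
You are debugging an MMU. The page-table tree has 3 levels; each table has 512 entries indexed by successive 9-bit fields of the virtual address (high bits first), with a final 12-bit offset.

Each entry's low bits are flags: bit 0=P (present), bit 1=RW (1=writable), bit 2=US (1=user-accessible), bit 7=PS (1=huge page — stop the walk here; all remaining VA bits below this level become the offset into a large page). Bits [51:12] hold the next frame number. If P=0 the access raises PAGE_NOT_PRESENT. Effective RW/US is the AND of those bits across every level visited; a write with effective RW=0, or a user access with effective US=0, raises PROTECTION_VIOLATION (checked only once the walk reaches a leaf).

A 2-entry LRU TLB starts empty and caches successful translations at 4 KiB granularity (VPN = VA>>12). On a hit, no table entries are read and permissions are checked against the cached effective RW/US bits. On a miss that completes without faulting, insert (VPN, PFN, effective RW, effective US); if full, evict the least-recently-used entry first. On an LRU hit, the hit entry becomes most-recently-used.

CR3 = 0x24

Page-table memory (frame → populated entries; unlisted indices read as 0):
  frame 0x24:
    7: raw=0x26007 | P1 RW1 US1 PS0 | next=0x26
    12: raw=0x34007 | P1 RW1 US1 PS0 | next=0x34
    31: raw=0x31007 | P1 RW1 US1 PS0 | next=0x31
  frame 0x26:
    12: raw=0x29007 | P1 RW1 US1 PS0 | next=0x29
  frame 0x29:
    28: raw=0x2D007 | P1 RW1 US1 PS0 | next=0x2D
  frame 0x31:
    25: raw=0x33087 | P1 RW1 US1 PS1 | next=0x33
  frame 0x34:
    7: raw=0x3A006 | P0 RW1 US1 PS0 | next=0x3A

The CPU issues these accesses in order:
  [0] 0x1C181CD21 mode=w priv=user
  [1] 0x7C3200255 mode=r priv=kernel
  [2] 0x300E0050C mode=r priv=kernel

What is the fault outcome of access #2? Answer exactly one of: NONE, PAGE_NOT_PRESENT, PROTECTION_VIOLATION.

Walk each access:
#0 VA=0x1C181CD21 (w,user):
  [0] read 0x24 idx=7: raw=0x26007 flags P=1 W=1 U=1 S=0
  [1] read 0x26 idx=12: raw=0x29007 flags P=1 W=1 U=1 S=0
  [2] read 0x29 idx=28: raw=0x2D007 flags P=1 W=1 U=1 S=0
  → PA=0x2DD21  (3 entries read)
#1 VA=0x7C3200255 (r,kernel):
  [0] read 0x24 idx=31: raw=0x31007 flags P=1 W=1 U=1 S=0
  [1] read 0x31 idx=25: raw=0x33087 flags P=1 W=1 U=1 S=1
  → PA=0x33255 (huge @L1)  (2 entries read)
#2 VA=0x300E0050C (r,kernel):
  [0] read 0x24 idx=12: raw=0x34007 flags P=1 W=1 U=1 S=0
  [1] read 0x34 idx=7: raw=0x3A006 flags P=0 W=1 U=1 S=0
  ⇒ fault: PAGE_NOT_PRESENT  — 2 lookups

Access #2 fault: PAGE_NOT_PRESENT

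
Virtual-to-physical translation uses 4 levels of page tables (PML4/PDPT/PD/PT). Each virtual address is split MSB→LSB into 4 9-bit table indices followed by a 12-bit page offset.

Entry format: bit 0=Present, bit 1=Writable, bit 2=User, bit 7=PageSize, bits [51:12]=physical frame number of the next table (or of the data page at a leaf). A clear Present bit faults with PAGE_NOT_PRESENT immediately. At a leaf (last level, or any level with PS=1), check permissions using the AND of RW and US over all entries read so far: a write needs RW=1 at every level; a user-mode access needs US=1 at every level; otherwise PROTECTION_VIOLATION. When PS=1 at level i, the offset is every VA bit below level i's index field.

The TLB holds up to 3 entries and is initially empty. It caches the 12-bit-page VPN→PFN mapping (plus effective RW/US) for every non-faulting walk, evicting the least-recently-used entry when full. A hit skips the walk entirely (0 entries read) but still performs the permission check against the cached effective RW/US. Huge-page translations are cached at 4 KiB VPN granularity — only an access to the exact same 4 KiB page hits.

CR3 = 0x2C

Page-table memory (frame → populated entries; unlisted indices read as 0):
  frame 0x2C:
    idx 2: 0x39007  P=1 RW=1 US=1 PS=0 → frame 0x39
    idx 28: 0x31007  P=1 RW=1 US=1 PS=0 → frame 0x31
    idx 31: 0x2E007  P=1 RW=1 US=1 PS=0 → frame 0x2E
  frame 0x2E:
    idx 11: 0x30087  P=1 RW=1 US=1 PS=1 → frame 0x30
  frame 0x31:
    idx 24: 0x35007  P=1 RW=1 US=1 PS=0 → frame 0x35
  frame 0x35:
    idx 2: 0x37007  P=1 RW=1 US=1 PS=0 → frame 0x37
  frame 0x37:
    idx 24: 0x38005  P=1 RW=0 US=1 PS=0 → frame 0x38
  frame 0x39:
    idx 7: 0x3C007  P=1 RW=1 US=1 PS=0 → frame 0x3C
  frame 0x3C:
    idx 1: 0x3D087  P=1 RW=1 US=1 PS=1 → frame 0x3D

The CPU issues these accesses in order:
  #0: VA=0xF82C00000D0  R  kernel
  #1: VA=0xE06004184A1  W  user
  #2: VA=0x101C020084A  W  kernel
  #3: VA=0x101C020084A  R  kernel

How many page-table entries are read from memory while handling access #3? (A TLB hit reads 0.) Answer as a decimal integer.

Trace:
#0 VA=0xF82C00000D0 (r,kernel):
  [0] read 0x2C idx=31: raw=0x2E007 flags P=1 W=1 U=1 S=0
  [1] read 0x2E idx=11: raw=0x30087 flags P=1 W=1 U=1 S=1
  → PA=0x300D0 (huge @L1)  (2 entries read)
#1 VA=0xE06004184A1 (w,user):
  [0] read 0x2C idx=28: raw=0x31007 flags P=1 W=1 U=1 S=0
  [1] read 0x31 idx=24: raw=0x35007 flags P=1 W=1 U=1 S=0
  [2] read 0x35 idx=2: raw=0x37007 flags P=1 W=1 U=1 S=0
  [3] read 0x37 idx=24: raw=0x38005 flags P=1 W=0 U=1 S=0
  ⇒ fault: PROTECTION_VIOLATION  — 4 lookups
#2 VA=0x101C020084A (w,kernel):
  [0] read 0x2C idx=2: raw=0x39007 flags P=1 W=1 U=1 S=0
  [1] read 0x39 idx=7: raw=0x3C007 flags P=1 W=1 U=1 S=0
  [2] read 0x3C idx=1: raw=0x3D087 flags P=1 W=1 U=1 S=1
  → PA=0x3D84A (huge @L2)  (3 entries read)
#3 VA=0x101C020084A (r,kernel):
  TLB hit vpn=0x101C0200 → PA=0x3D84A

Entries read for #3: 0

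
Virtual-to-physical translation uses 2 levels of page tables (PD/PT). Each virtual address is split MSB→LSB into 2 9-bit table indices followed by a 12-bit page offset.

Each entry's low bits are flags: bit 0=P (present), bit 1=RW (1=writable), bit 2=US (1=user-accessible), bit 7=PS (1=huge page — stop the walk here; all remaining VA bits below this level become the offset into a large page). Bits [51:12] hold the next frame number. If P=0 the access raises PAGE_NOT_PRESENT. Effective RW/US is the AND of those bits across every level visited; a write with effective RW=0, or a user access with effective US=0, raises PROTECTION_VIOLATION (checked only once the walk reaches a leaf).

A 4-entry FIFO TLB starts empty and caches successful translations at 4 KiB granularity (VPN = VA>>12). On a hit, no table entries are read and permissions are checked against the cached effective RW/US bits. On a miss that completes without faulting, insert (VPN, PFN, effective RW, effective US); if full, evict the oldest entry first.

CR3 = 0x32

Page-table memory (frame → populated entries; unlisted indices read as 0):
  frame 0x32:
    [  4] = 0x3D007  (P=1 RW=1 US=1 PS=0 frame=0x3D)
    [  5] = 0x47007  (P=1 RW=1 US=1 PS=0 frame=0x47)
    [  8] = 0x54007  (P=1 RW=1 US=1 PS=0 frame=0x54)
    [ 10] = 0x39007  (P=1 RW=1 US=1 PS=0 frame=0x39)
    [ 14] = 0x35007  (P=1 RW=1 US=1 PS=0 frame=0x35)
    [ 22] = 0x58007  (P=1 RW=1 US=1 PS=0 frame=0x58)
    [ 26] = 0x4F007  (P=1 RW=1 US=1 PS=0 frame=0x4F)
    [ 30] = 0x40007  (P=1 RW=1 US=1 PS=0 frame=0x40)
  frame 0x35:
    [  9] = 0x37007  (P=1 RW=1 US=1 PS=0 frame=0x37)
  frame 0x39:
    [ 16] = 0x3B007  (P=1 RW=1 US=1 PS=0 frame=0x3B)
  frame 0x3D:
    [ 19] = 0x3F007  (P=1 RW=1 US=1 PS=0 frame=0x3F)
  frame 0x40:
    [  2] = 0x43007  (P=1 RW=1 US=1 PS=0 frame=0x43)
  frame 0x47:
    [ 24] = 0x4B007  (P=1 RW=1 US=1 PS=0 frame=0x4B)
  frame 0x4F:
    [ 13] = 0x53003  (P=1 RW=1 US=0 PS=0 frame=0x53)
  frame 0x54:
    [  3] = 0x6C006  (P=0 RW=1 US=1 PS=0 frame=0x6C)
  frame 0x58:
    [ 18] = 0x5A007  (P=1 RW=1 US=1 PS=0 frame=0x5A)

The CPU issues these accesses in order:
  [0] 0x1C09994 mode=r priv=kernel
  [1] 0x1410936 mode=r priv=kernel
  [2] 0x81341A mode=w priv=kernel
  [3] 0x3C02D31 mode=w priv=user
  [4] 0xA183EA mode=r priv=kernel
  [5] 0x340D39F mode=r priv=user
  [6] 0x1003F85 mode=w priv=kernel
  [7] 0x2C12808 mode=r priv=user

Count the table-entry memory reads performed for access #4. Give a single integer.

Trace:
#0 VA=0x1C09994 (r,kernel):
  L0: frame=0x32 idx=14 entry=0x35007 [P=1 RW=1 US=1 PS=0]
  L1: frame=0x35 idx=9 entry=0x37007 [P=1 RW=1 US=1 PS=0]
  ⇒ phys 0x37994  [2 reads]
#1 VA=0x1410936 (r,kernel):
  L0: frame=0x32 idx=10 entry=0x39007 [P=1 RW=1 US=1 PS=0]
  L1: frame=0x39 idx=16 entry=0x3B007 [P=1 RW=1 US=1 PS=0]
  ⇒ phys 0x3B936  [2 reads]
#2 VA=0x81341A (w,kernel):
  L0: frame=0x32 idx=4 entry=0x3D007 [P=1 RW=1 US=1 PS=0]
  L1: frame=0x3D idx=19 entry=0x3F007 [P=1 RW=1 US=1 PS=0]
  ⇒ phys 0x3F41A  [2 reads]
#3 VA=0x3C02D31 (w,user):
  L0: frame=0x32 idx=30 entry=0x40007 [P=1 RW=1 US=1 PS=0]
  L1: frame=0x40 idx=2 entry=0x43007 [P=1 RW=1 US=1 PS=0]
  ⇒ phys 0x43D31  [2 reads]
#4 VA=0xA183EA (r,kernel):
  L0: frame=0x32 idx=5 entry=0x47007 [P=1 RW=1 US=1 PS=0]
  L1: frame=0x47 idx=24 entry=0x4B007 [P=1 RW=1 US=1 PS=0]
  ⇒ phys 0x4B3EA  [2 reads]
#5 VA=0x340D39F (r,user):
  L0: frame=0x32 idx=26 entry=0x4F007 [P=1 RW=1 US=1 PS=0]
  L1: frame=0x4F idx=13 entry=0x53003 [P=1 RW=1 US=0 PS=0]
  ⇒ fault: PROTECTION_VIOLATION  — 2 lookups
#6 VA=0x1003F85 (w,kernel):
  L0: frame=0x32 idx=8 entry=0x54007 [P=1 RW=1 US=1 PS=0]
  L1: frame=0x54 idx=3 entry=0x6C006 [P=0 RW=1 US=1 PS=0]
  ⇒ fault: PAGE_NOT_PRESENT  — 2 lookups
#7 VA=0x2C12808 (r,user):
  L0: frame=0x32 idx=22 entry=0x58007 [P=1 RW=1 US=1 PS=0]
  L1: frame=0x58 idx=18 entry=0x5A007 [P=1 RW=1 US=1 PS=0]
  ⇒ phys 0x5A808  [2 reads]

Entries read for #4: 2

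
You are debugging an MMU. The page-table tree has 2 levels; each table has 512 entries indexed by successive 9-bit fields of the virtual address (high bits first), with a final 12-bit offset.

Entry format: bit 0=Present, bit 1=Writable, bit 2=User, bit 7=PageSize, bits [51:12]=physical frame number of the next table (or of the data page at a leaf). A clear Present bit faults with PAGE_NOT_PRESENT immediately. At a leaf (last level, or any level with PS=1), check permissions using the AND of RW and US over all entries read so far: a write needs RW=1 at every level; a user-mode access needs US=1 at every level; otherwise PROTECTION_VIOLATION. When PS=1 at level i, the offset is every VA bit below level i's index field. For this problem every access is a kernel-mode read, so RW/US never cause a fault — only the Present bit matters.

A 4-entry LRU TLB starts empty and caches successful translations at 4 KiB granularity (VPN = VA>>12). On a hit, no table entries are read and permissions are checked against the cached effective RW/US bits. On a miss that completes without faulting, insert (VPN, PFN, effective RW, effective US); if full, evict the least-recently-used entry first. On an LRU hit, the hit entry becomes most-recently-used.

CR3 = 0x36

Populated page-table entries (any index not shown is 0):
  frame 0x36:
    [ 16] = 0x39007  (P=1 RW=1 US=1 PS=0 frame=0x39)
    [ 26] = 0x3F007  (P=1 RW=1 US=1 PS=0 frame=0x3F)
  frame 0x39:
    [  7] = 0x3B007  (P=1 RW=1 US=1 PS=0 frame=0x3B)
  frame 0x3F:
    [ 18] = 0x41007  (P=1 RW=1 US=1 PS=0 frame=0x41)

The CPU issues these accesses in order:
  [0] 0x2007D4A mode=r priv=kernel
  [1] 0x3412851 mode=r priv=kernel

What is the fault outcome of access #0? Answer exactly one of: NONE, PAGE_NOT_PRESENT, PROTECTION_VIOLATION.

Walk each access:
#0 VA=0x2007D4A (r,kernel):
  L0 @0x36[16] → 0x39007  P=1,RW=1,US=1,PS=0
  L1 @0x39[7] → 0x3B007  P=1,RW=1,US=1,PS=0
  ✓ 0x3BD4A  — 2 lookups
#1 VA=0x3412851 (r,kernel):
  L0 @0x36[26] → 0x3F007  P=1,RW=1,US=1,PS=0
  L1 @0x3F[18] → 0x41007  P=1,RW=1,US=1,PS=0
  ✓ 0x41851  — 2 lookups

Access #0 fault: NONE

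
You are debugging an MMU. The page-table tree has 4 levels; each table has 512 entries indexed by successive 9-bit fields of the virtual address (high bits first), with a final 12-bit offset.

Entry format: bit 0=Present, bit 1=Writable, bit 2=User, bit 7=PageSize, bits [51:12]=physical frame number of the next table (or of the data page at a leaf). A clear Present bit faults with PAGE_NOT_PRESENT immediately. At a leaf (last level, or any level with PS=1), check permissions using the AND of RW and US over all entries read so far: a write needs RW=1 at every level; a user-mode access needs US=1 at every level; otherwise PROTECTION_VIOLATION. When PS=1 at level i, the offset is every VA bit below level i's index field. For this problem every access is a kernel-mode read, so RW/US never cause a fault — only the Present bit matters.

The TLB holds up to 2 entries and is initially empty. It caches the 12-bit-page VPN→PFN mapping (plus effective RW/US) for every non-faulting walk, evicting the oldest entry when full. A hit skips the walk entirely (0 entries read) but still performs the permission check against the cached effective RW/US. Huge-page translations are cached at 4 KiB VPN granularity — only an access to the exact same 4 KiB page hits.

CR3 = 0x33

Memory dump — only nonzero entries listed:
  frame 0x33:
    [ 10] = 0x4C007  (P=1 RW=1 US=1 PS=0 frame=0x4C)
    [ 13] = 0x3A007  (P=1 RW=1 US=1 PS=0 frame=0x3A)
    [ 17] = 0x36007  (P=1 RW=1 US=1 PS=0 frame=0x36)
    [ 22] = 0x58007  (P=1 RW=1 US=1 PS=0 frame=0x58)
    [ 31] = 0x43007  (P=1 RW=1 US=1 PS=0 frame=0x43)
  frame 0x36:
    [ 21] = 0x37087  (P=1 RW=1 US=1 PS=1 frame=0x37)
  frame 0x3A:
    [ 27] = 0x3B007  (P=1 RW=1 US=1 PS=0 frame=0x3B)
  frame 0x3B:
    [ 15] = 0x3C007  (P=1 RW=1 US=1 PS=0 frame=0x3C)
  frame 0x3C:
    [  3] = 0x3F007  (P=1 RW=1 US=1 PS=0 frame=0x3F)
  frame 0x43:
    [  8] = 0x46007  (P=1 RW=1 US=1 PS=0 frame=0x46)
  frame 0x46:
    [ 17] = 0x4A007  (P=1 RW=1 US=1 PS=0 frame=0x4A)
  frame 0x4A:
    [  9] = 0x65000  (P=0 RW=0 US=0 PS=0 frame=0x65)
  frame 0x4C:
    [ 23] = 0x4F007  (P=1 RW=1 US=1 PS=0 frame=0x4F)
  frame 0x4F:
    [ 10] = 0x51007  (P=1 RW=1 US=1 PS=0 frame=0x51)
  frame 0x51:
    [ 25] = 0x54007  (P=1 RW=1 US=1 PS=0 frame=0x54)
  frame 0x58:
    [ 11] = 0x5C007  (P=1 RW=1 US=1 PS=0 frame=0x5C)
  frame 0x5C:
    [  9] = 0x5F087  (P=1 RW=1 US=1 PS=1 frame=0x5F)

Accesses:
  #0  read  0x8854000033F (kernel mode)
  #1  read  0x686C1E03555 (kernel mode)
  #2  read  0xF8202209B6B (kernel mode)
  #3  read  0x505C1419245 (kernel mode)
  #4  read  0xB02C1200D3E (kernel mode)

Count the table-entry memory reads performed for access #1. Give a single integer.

Trace:
#0 VA=0x8854000033F (r,kernel):
  lvl0: tbl 0x33, slot 17 ⇒ 0x36007 (P1/RW1/US1/PS0)
  lvl1: tbl 0x36, slot 21 ⇒ 0x37087 (P1/RW1/US1/PS1)
  → PA=0x3733F (huge @L1)  (2 entries read)
#1 VA=0x686C1E03555 (r,kernel):
  lvl0: tbl 0x33, slot 13 ⇒ 0x3A007 (P1/RW1/US1/PS0)
  lvl1: tbl 0x3A, slot 27 ⇒ 0x3B007 (P1/RW1/US1/PS0)
  lvl2: tbl 0x3B, slot 15 ⇒ 0x3C007 (P1/RW1/US1/PS0)
  lvl3: tbl 0x3C, slot 3 ⇒ 0x3F007 (P1/RW1/US1/PS0)
  → PA=0x3F555  (4 entries read)
#2 VA=0xF8202209B6B (r,kernel):
  lvl0: tbl 0x33, slot 31 ⇒ 0x43007 (P1/RW1/US1/PS0)
  lvl1: tbl 0x43, slot 8 ⇒ 0x46007 (P1/RW1/US1/PS0)
  lvl2: tbl 0x46, slot 17 ⇒ 0x4A007 (P1/RW1/US1/PS0)
  lvl3: tbl 0x4A, slot 9 ⇒ 0x65000 (P0/RW0/US0/PS0)
  ⇒ fault: PAGE_NOT_PRESENT  — 4 lookups
#3 VA=0x505C1419245 (r,kernel):
  lvl0: tbl 0x33, slot 10 ⇒ 0x4C007 (P1/RW1/US1/PS0)
  lvl1: tbl 0x4C, slot 23 ⇒ 0x4F007 (P1/RW1/US1/PS0)
  lvl2: tbl 0x4F, slot 10 ⇒ 0x51007 (P1/RW1/US1/PS0)
  lvl3: tbl 0x51, slot 25 ⇒ 0x54007 (P1/RW1/US1/PS0)
  → PA=0x54245  (4 entries read)
#4 VA=0xB02C1200D3E (r,kernel):
  lvl0: tbl 0x33, slot 22 ⇒ 0x58007 (P1/RW1/US1/PS0)
  lvl1: tbl 0x58, slot 11 ⇒ 0x5C007 (P1/RW1/US1/PS0)
  lvl2: tbl 0x5C, slot 9 ⇒ 0x5F087 (P1/RW1/US1/PS1)
  → PA=0x5FD3E (huge @L2)  (3 entries read)

Entries read for #1: 4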